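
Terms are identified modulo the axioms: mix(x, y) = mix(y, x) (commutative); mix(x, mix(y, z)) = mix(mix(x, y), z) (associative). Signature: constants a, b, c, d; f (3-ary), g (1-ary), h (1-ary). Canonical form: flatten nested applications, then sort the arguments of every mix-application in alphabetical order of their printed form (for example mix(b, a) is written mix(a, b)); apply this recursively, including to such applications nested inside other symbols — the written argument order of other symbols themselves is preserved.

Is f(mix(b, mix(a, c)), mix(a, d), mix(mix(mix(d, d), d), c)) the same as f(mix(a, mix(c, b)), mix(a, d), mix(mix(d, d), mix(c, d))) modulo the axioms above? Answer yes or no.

Left:  f(mix(b, mix(a, c)), mix(a, d), mix(mix(mix(d, d), d), c))
  Focus inside:  mix(mix(mix(d, d), d), c)
  Merge nested applications:  mix(d, d, d, c)
  Sort arguments:  mix(c, d, d, d)
  Reassemble:  f(mix(a, b, c), mix(a, d), mix(c, d, d, d))
Right:  f(mix(a, mix(c, b)), mix(a, d), mix(mix(d, d), mix(c, d)))
  Work inside:  mix(mix(d, d), mix(c, d))
  Un-nest:  mix(d, d, c, d)
  Order the arguments:  mix(c, d, d, d)
  Put back:  f(mix(a, b, c), mix(a, d), mix(c, d, d, d))

Answer: yes — both canonical forms are f(mix(a, b, c), mix(a, d), mix(c, d, d, d))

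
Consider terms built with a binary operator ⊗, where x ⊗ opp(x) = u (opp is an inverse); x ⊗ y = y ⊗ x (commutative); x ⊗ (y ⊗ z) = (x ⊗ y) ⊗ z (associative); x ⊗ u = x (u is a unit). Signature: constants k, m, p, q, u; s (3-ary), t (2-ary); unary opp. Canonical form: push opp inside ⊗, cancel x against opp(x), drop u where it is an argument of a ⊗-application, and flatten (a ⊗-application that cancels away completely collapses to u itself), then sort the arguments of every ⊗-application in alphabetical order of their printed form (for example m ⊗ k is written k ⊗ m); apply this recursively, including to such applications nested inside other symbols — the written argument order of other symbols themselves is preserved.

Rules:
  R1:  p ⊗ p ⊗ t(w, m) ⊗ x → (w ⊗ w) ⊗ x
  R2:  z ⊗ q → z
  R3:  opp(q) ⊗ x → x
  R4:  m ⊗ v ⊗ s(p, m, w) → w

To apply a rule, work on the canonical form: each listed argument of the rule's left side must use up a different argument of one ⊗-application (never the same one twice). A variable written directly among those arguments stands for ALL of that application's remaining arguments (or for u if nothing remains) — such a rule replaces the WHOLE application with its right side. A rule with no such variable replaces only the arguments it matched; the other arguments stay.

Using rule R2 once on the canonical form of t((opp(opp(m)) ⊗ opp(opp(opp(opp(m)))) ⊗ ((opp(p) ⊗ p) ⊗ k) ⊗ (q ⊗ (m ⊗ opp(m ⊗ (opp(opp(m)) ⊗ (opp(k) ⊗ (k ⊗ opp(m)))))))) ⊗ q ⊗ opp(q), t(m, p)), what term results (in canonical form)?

Canonical form:  t(k ⊗ m ⊗ m ⊗ q, t(m, p))
R2 matches:  uses q;  z := k ⊗ m ⊗ m
Every leftover argument binds to the variable; the entire application is replaced.
Giving:  t(k ⊗ m ⊗ m, t(m, p))

Answer: t(k ⊗ m ⊗ m, t(m, p))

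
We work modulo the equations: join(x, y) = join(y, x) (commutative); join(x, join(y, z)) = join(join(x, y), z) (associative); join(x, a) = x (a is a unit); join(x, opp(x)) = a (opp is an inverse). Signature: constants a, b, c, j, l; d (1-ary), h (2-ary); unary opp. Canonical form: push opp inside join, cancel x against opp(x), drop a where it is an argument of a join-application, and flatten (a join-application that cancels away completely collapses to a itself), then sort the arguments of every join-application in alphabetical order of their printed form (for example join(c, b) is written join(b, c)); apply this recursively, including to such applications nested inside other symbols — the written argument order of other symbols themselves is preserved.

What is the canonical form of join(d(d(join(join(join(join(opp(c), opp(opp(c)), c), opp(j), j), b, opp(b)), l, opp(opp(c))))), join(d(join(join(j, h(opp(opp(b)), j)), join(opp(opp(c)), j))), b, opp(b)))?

Push opp inside:  distribute opp over join and collapse double opp
Inverses cancel:  b cancels
Collect:  join(d(d(join(c, c, l))), d(join(c, h(b, j), j, j)))

Answer: join(d(d(join(c, c, l))), d(join(c, h(b, j), j, j)))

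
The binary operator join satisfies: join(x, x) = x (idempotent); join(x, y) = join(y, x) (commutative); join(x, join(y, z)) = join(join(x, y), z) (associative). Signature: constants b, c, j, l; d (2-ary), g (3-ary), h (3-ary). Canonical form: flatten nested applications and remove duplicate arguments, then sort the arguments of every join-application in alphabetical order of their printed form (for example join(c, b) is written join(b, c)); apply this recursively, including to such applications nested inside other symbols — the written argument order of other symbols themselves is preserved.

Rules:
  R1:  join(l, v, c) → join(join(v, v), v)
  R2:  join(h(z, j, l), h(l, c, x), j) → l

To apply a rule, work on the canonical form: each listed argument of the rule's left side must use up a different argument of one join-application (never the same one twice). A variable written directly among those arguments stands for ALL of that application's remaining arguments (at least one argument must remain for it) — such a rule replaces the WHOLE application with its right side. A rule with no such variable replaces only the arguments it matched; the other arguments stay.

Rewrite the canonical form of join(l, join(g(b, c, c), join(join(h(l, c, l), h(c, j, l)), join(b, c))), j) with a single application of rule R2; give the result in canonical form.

Canonical form:  join(b, c, g(b, c, c), h(c, j, l), h(l, c, l), j, l)
Match R2:  consume h(c, j, l), h(l, c, l), j;  x := l, z := c
New term:  join(b, c, g(b, c, c), l)

Answer: join(b, c, g(b, c, c), l)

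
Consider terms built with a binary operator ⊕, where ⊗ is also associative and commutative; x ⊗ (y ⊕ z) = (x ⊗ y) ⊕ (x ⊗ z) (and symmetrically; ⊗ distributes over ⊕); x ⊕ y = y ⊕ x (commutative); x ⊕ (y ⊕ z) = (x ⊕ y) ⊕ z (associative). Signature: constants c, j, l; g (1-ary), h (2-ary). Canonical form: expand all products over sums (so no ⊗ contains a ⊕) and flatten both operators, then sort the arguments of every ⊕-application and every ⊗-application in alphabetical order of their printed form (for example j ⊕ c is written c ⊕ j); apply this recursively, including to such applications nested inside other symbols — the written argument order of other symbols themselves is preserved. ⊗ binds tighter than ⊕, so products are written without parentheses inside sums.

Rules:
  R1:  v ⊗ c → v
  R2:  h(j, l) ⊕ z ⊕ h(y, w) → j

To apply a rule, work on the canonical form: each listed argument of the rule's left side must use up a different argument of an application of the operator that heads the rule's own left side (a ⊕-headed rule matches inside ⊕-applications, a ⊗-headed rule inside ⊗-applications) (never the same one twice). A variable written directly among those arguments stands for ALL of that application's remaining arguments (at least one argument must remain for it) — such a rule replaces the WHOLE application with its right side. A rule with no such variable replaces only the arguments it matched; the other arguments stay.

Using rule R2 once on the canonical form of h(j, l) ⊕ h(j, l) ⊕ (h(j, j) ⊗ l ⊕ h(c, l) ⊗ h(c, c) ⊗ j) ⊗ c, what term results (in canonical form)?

Answer: j

Derivation:
Canonical form:  c ⊗ h(c, c) ⊗ h(c, l) ⊗ j ⊕ c ⊗ h(j, j) ⊗ l ⊕ h(j, l) ⊕ h(j, l)
Match R2:  consume h(j, l), h(j, l);  w := l, y := j, z := c ⊗ h(c, c) ⊗ h(c, l) ⊗ j ⊕ c ⊗ h(j, j) ⊗ l
The variable takes the whole remainder — replace the entire application.
Result:  j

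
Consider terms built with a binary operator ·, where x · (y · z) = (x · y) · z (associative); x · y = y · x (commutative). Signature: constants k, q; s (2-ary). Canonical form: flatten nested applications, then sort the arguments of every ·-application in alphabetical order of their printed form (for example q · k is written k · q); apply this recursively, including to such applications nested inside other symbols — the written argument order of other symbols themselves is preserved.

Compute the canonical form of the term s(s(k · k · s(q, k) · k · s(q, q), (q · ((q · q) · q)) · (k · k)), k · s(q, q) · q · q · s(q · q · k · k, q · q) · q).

Answer: s(s(k · k · k · s(q, k) · s(q, q), k · k · q · q · q · q), k · q · q · q · s(k · k · q · q, q · q) · s(q, q))

Derivation:
Focus inside:  k · s(q, q) · q · q · s(q · q · k · k, q · q) · q
Inside:  s(q · q · k · k, q · q)  →  s(k · k · q · q, q · q)
Sort:  k · q · q · q · s(k · k · q · q, q · q) · s(q, q)
Put back:  s(s(k · k · k · s(q, k) · s(q, q), k · k · q · q · q · q), k · q · q · q · s(k · k · q · q, q · q) · s(q, q))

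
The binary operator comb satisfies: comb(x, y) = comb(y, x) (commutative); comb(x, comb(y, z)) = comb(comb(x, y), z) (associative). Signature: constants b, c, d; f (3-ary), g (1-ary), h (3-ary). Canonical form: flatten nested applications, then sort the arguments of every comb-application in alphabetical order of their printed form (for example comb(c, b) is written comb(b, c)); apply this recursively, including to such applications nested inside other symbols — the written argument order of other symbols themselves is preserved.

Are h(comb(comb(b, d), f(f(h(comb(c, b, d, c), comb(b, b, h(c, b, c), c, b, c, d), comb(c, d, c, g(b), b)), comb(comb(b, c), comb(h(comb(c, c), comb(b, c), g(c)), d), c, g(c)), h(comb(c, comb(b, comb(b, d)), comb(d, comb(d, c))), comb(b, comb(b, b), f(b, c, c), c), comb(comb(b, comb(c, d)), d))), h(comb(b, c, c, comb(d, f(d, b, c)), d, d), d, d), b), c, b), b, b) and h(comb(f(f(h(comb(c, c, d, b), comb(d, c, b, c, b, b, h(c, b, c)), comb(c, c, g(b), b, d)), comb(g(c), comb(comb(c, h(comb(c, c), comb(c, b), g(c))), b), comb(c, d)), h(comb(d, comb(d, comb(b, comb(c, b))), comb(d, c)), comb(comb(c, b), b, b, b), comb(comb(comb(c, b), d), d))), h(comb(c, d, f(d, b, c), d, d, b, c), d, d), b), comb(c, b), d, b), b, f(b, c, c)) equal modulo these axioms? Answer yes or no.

Answer: no — h(comb(b, b, c, d, f(f(h(comb(b, c, c, d), comb(b, b, b, c, c, d, h(c, b, c)), comb(b, c, c, d, g(b))), comb(b, c, c, d, g(c), h(comb(c, c), comb(b, c), g(c))), h(comb(b, b, c, c, d, d, d), comb(b, b, b, c, f(b, c, c)), comb(b, c, d, d))), h(comb(b, c, c, d, d, d, f(d, b, c)), d, d), b)), b, b) vs h(comb(b, b, c, d, f(f(h(comb(b, c, c, d), comb(b, b, b, c, c, d, h(c, b, c)), comb(b, c, c, d, g(b))), comb(b, c, c, d, g(c), h(comb(c, c), comb(b, c), g(c))), h(comb(b, b, c, c, d, d, d), comb(b, b, b, b, c), comb(b, c, d, d))), h(comb(b, c, c, d, d, d, f(d, b, c)), d, d), b)), b, f(b, c, c))

Derivation:
Left:  h(comb(comb(b, d), f(f(h(comb(c, b, d, c), comb(b, b, h(c, b, c), c, b, c, d), comb(c, d, c, g(b), b)), comb(comb(b, c), comb(h(comb(c, c), comb(b, c), g(c)), d), c, g(c)), h(comb(c, comb(b, comb(b, d)), comb(d, comb(d, c))), comb(b, comb(b, b), f(b, c, c), c), comb(comb(b, comb(c, d)), d))), h(comb(b, c, c, comb(d, f(d, b, c)), d, d), d, d), b), c, b), b, b)
  Focus inside:  comb(comb(b, d), f(f(h(comb(c, b, d, c), comb(b, b, h(c, b, c), c, b, c, d), comb(c, d, c, g(b), b)), comb(comb(b, c), comb(h(comb(c, c), comb(b, c), g(c)), d), c, g(c)), h(comb(c, comb(b, comb(b, d)), comb(d, comb(d, c))), comb(b, comb(b, b), f(b, c, c), c), comb(comb(b, comb(c, d)), d))), h(comb(b, c, c, comb(d, f(d, b, c)), d, d), d, d), b), c, b)
  Flatten:  comb(b, d, f(f(h(comb(c, b, d, c), comb(b, b, h(c, b, c), c, b, c, d), comb(c, d, c, g(b), b)), comb(comb(b, c), comb(h(comb(c, c), comb(b, c), g(c)), d), c, g(c)), h(comb(c, comb(b, comb(b, d)), comb(d, comb(d, c))), comb(b, comb(b, b), f(b, c, c), c), comb(comb(b, comb(c, d)), d))), h(comb(b, c, c, comb(d, f(d, b, c)), d, d), d, d), b), c, b)
  Inside:  f(f(h(comb(c, b, d, c), comb(b, b, h(c, b, c), c, b, c, d), comb(c, d, c, g(b), b)), comb(comb(b, c), comb(h(comb(c, c), comb(b, c), g(c)), d), c, g(c)), h(comb(c, comb(b, comb(b, d)), comb(d, comb(d, c))), comb(b, comb(b, b), f(b, c, c), c), comb(comb(b, comb(c, d)), d))), h(comb(b, c, c, comb(d, f(d, b, c)), d, d), d, d), b)  →  f(f(h(comb(b, c, c, d), comb(b, b, b, c, c, d, h(c, b, c)), comb(b, c, c, d, g(b))), comb(b, c, c, d, g(c), h(comb(c, c), comb(b, c), g(c))), h(comb(b, b, c, c, d, d, d), comb(b, b, b, c, f(b, c, c)), comb(b, c, d, d))), h(comb(b, c, c, d, d, d, f(d, b, c)), d, d), b)
  Sort arguments:  comb(b, b, c, d, f(f(h(comb(b, c, c, d), comb(b, b, b, c, c, d, h(c, b, c)), comb(b, c, c, d, g(b))), comb(b, c, c, d, g(c), h(comb(c, c), comb(b, c), g(c))), h(comb(b, b, c, c, d, d, d), comb(b, b, b, c, f(b, c, c)), comb(b, c, d, d))), h(comb(b, c, c, d, d, d, f(d, b, c)), d, d), b))
  Reassemble:  h(comb(b, b, c, d, f(f(h(comb(b, c, c, d), comb(b, b, b, c, c, d, h(c, b, c)), comb(b, c, c, d, g(b))), comb(b, c, c, d, g(c), h(comb(c, c), comb(b, c), g(c))), h(comb(b, b, c, c, d, d, d), comb(b, b, b, c, f(b, c, c)), comb(b, c, d, d))), h(comb(b, c, c, d, d, d, f(d, b, c)), d, d), b)), b, b)
Right:  h(comb(f(f(h(comb(c, c, d, b), comb(d, c, b, c, b, b, h(c, b, c)), comb(c, c, g(b), b, d)), comb(g(c), comb(comb(c, h(comb(c, c), comb(c, b), g(c))), b), comb(c, d)), h(comb(d, comb(d, comb(b, comb(c, b))), comb(d, c)), comb(comb(c, b), b, b, b), comb(comb(comb(c, b), d), d))), h(comb(c, d, f(d, b, c), d, d, b, c), d, d), b), comb(c, b), d, b), b, f(b, c, c))
  Focus inside:  comb(f(f(h(comb(c, c, d, b), comb(d, c, b, c, b, b, h(c, b, c)), comb(c, c, g(b), b, d)), comb(g(c), comb(comb(c, h(comb(c, c), comb(c, b), g(c))), b), comb(c, d)), h(comb(d, comb(d, comb(b, comb(c, b))), comb(d, c)), comb(comb(c, b), b, b, b), comb(comb(comb(c, b), d), d))), h(comb(c, d, f(d, b, c), d, d, b, c), d, d), b), comb(c, b), d, b)
  Merge nested applications:  comb(f(f(h(comb(c, c, d, b), comb(d, c, b, c, b, b, h(c, b, c)), comb(c, c, g(b), b, d)), comb(g(c), comb(comb(c, h(comb(c, c), comb(c, b), g(c))), b), comb(c, d)), h(comb(d, comb(d, comb(b, comb(c, b))), comb(d, c)), comb(comb(c, b), b, b, b), comb(comb(comb(c, b), d), d))), h(comb(c, d, f(d, b, c), d, d, b, c), d, d), b), c, b, d, b)
  Canonicalize subterm:  f(f(h(comb(c, c, d, b), comb(d, c, b, c, b, b, h(c, b, c)), comb(c, c, g(b), b, d)), comb(g(c), comb(comb(c, h(comb(c, c), comb(c, b), g(c))), b), comb(c, d)), h(comb(d, comb(d, comb(b, comb(c, b))), comb(d, c)), comb(comb(c, b), b, b, b), comb(comb(comb(c, b), d), d))), h(comb(c, d, f(d, b, c), d, d, b, c), d, d), b)  →  f(f(h(comb(b, c, c, d), comb(b, b, b, c, c, d, h(c, b, c)), comb(b, c, c, d, g(b))), comb(b, c, c, d, g(c), h(comb(c, c), comb(b, c), g(c))), h(comb(b, b, c, c, d, d, d), comb(b, b, b, b, c), comb(b, c, d, d))), h(comb(b, c, c, d, d, d, f(d, b, c)), d, d), b)
  Order the arguments:  comb(b, b, c, d, f(f(h(comb(b, c, c, d), comb(b, b, b, c, c, d, h(c, b, c)), comb(b, c, c, d, g(b))), comb(b, c, c, d, g(c), h(comb(c, c), comb(b, c), g(c))), h(comb(b, b, c, c, d, d, d), comb(b, b, b, b, c), comb(b, c, d, d))), h(comb(b, c, c, d, d, d, f(d, b, c)), d, d), b))
  Put back:  h(comb(b, b, c, d, f(f(h(comb(b, c, c, d), comb(b, b, b, c, c, d, h(c, b, c)), comb(b, c, c, d, g(b))), comb(b, c, c, d, g(c), h(comb(c, c), comb(b, c), g(c))), h(comb(b, b, c, c, d, d, d), comb(b, b, b, b, c), comb(b, c, d, d))), h(comb(b, c, c, d, d, d, f(d, b, c)), d, d), b)), b, f(b, c, c))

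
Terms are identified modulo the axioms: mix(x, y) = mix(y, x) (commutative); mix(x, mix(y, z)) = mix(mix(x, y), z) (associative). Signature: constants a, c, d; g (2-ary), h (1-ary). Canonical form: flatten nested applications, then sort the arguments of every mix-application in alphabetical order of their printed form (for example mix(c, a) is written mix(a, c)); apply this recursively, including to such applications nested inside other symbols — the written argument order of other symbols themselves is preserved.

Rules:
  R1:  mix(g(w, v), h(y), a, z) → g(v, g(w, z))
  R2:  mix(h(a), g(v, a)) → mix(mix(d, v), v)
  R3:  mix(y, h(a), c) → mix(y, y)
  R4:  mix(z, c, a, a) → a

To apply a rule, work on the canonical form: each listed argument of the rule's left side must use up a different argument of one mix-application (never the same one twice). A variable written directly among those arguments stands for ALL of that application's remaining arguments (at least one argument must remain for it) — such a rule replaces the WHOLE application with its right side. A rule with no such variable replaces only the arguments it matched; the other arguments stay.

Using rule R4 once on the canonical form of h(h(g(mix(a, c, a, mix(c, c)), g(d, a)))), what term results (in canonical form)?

Answer: h(h(g(a, g(d, a))))

Derivation:
Canonical form:  h(h(g(mix(a, a, c, c, c), g(d, a))))
Match R4:  consume a, a, c;  z := mix(c, c)
The extension variable absorbs all remaining arguments, so the whole application is rewritten.
Result:  h(h(g(a, g(d, a))))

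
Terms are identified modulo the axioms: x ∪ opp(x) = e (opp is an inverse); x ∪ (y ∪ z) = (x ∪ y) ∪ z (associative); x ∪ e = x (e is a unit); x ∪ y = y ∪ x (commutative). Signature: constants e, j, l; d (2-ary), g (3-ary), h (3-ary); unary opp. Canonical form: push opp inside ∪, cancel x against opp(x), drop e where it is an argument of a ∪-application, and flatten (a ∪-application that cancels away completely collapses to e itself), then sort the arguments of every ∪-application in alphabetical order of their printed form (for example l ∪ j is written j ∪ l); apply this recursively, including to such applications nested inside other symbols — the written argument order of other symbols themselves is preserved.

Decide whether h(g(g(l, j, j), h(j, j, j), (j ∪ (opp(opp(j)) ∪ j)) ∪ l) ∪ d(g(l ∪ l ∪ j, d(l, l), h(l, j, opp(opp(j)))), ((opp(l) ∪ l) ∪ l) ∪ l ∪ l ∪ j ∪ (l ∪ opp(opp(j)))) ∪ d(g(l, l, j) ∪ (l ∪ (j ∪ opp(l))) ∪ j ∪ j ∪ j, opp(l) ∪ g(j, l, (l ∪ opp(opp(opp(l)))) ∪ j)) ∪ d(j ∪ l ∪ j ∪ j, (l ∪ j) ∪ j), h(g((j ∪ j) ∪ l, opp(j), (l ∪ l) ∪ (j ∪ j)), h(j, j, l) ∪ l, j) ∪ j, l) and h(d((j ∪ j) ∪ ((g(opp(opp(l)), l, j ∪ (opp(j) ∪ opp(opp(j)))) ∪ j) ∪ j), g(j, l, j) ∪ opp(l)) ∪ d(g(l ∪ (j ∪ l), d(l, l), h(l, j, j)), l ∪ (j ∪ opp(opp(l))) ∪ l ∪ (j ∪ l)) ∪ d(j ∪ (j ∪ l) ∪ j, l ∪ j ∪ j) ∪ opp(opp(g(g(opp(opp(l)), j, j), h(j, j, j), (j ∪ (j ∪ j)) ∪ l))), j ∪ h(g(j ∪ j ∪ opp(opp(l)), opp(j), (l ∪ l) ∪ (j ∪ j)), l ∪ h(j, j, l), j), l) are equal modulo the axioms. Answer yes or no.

Answer: yes — both canonical forms are h(d(g(j ∪ l ∪ l, d(l, l), h(l, j, j)), j ∪ j ∪ l ∪ l ∪ l ∪ l) ∪ d(g(l, l, j) ∪ j ∪ j ∪ j ∪ j, g(j, l, j) ∪ opp(l)) ∪ d(j ∪ j ∪ j ∪ l, j ∪ j ∪ l) ∪ g(g(l, j, j), h(j, j, j), j ∪ j ∪ j ∪ l), h(g(j ∪ j ∪ l, opp(j), j ∪ j ∪ l ∪ l), h(j, j, l) ∪ l, j) ∪ j, l)

Derivation:
Left:  h(g(g(l, j, j), h(j, j, j), (j ∪ (opp(opp(j)) ∪ j)) ∪ l) ∪ d(g(l ∪ l ∪ j, d(l, l), h(l, j, opp(opp(j)))), ((opp(l) ∪ l) ∪ l) ∪ l ∪ l ∪ j ∪ (l ∪ opp(opp(j)))) ∪ d(g(l, l, j) ∪ (l ∪ (j ∪ opp(l))) ∪ j ∪ j ∪ j, opp(l) ∪ g(j, l, (l ∪ opp(opp(opp(l)))) ∪ j)) ∪ d(j ∪ l ∪ j ∪ j, (l ∪ j) ∪ j), h(g((j ∪ j) ∪ l, opp(j), (l ∪ l) ∪ (j ∪ j)), h(j, j, l) ∪ l, j) ∪ j, l)
  Descend into:  g(g(l, j, j), h(j, j, j), (j ∪ (opp(opp(j)) ∪ j)) ∪ l) ∪ d(g(l ∪ l ∪ j, d(l, l), h(l, j, opp(opp(j)))), ((opp(l) ∪ l) ∪ l) ∪ l ∪ l ∪ j ∪ (l ∪ opp(opp(j)))) ∪ d(g(l, l, j) ∪ (l ∪ (j ∪ opp(l))) ∪ j ∪ j ∪ j, opp(l) ∪ g(j, l, (l ∪ opp(opp(opp(l)))) ∪ j)) ∪ d(j ∪ l ∪ j ∪ j, (l ∪ j) ∪ j)
  Push opp inside:  distribute opp over ∪ and collapse double opp
  Collect:  g(g(l, j, j), h(j, j, j), j ∪ j ∪ j ∪ l) ∪ d(g(j ∪ l ∪ l, d(l, l), h(l, j, j)), j ∪ j ∪ l ∪ l ∪ l ∪ l) ∪ d(g(l, l, j) ∪ j ∪ j ∪ j ∪ j, g(j, l, j) ∪ opp(l)) ∪ d(j ∪ j ∪ j ∪ l, j ∪ j ∪ l)
  Sort arguments:  d(g(j ∪ l ∪ l, d(l, l), h(l, j, j)), j ∪ j ∪ l ∪ l ∪ l ∪ l) ∪ d(g(l, l, j) ∪ j ∪ j ∪ j ∪ j, g(j, l, j) ∪ opp(l)) ∪ d(j ∪ j ∪ j ∪ l, j ∪ j ∪ l) ∪ g(g(l, j, j), h(j, j, j), j ∪ j ∪ j ∪ l)
  Rebuild:  h(d(g(j ∪ l ∪ l, d(l, l), h(l, j, j)), j ∪ j ∪ l ∪ l ∪ l ∪ l) ∪ d(g(l, l, j) ∪ j ∪ j ∪ j ∪ j, g(j, l, j) ∪ opp(l)) ∪ d(j ∪ j ∪ j ∪ l, j ∪ j ∪ l) ∪ g(g(l, j, j), h(j, j, j), j ∪ j ∪ j ∪ l), h(g(j ∪ j ∪ l, opp(j), j ∪ j ∪ l ∪ l), h(j, j, l) ∪ l, j) ∪ j, l)
Right:  h(d((j ∪ j) ∪ ((g(opp(opp(l)), l, j ∪ (opp(j) ∪ opp(opp(j)))) ∪ j) ∪ j), g(j, l, j) ∪ opp(l)) ∪ d(g(l ∪ (j ∪ l), d(l, l), h(l, j, j)), l ∪ (j ∪ opp(opp(l))) ∪ l ∪ (j ∪ l)) ∪ d(j ∪ (j ∪ l) ∪ j, l ∪ j ∪ j) ∪ opp(opp(g(g(opp(opp(l)), j, j), h(j, j, j), (j ∪ (j ∪ j)) ∪ l))), j ∪ h(g(j ∪ j ∪ opp(opp(l)), opp(j), (l ∪ l) ∪ (j ∪ j)), l ∪ h(j, j, l), j), l)
  Descend into:  d((j ∪ j) ∪ ((g(opp(opp(l)), l, j ∪ (opp(j) ∪ opp(opp(j)))) ∪ j) ∪ j), g(j, l, j) ∪ opp(l)) ∪ d(g(l ∪ (j ∪ l), d(l, l), h(l, j, j)), l ∪ (j ∪ opp(opp(l))) ∪ l ∪ (j ∪ l)) ∪ d(j ∪ (j ∪ l) ∪ j, l ∪ j ∪ j) ∪ opp(opp(g(g(opp(opp(l)), j, j), h(j, j, j), (j ∪ (j ∪ j)) ∪ l)))
  Push opp inside:  distribute opp over ∪ and collapse double opp
  Combine occurrences:  d(g(l, l, j) ∪ j ∪ j ∪ j ∪ j, g(j, l, j) ∪ opp(l)) ∪ d(g(j ∪ l ∪ l, d(l, l), h(l, j, j)), j ∪ j ∪ l ∪ l ∪ l ∪ l) ∪ d(j ∪ j ∪ j ∪ l, j ∪ j ∪ l) ∪ g(g(l, j, j), h(j, j, j), j ∪ j ∪ j ∪ l)
  Sort arguments:  d(g(j ∪ l ∪ l, d(l, l), h(l, j, j)), j ∪ j ∪ l ∪ l ∪ l ∪ l) ∪ d(g(l, l, j) ∪ j ∪ j ∪ j ∪ j, g(j, l, j) ∪ opp(l)) ∪ d(j ∪ j ∪ j ∪ l, j ∪ j ∪ l) ∪ g(g(l, j, j), h(j, j, j), j ∪ j ∪ j ∪ l)
  Rebuild:  h(d(g(j ∪ l ∪ l, d(l, l), h(l, j, j)), j ∪ j ∪ l ∪ l ∪ l ∪ l) ∪ d(g(l, l, j) ∪ j ∪ j ∪ j ∪ j, g(j, l, j) ∪ opp(l)) ∪ d(j ∪ j ∪ j ∪ l, j ∪ j ∪ l) ∪ g(g(l, j, j), h(j, j, j), j ∪ j ∪ j ∪ l), h(g(j ∪ j ∪ l, opp(j), j ∪ j ∪ l ∪ l), h(j, j, l) ∪ l, j) ∪ j, l)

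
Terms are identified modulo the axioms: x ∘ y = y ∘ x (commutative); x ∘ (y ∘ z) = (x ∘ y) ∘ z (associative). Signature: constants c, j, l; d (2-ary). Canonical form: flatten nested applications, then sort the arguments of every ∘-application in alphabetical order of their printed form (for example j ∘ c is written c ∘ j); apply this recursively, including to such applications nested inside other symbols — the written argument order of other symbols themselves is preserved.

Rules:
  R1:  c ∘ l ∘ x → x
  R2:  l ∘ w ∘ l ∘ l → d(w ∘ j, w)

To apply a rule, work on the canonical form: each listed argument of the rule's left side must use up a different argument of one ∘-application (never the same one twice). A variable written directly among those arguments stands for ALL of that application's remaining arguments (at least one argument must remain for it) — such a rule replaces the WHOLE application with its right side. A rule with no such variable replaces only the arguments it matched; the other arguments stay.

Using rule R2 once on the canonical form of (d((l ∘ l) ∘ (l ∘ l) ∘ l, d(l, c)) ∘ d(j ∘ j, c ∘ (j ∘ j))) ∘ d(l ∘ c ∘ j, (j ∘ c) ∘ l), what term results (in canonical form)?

Canonical form:  d(c ∘ j ∘ l, c ∘ j ∘ l) ∘ d(j ∘ j, c ∘ j ∘ j) ∘ d(l ∘ l ∘ l ∘ l ∘ l, d(l, c))
Match R2:  consume l, l, l;  w := l ∘ l
The variable takes the whole remainder — replace the entire application.
Result:  d(c ∘ j ∘ l, c ∘ j ∘ l) ∘ d(d(j ∘ l ∘ l, l ∘ l), d(l, c)) ∘ d(j ∘ j, c ∘ j ∘ j)

Answer: d(c ∘ j ∘ l, c ∘ j ∘ l) ∘ d(d(j ∘ l ∘ l, l ∘ l), d(l, c)) ∘ d(j ∘ j, c ∘ j ∘ j)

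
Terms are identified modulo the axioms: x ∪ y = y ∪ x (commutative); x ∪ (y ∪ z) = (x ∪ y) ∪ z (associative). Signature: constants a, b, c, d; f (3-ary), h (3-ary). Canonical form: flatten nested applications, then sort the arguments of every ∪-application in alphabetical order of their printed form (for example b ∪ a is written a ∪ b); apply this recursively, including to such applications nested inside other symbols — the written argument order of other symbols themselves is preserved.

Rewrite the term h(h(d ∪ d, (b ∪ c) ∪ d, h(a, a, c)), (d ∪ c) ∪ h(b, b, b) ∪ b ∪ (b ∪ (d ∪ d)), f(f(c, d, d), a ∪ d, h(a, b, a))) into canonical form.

Descend into:  (d ∪ c) ∪ h(b, b, b) ∪ b ∪ (b ∪ (d ∪ d))
Merge nested applications:  d ∪ c ∪ h(b, b, b) ∪ b ∪ b ∪ d ∪ d
Order the arguments:  b ∪ b ∪ c ∪ d ∪ d ∪ d ∪ h(b, b, b)
Rebuild:  h(h(d ∪ d, b ∪ c ∪ d, h(a, a, c)), b ∪ b ∪ c ∪ d ∪ d ∪ d ∪ h(b, b, b), f(f(c, d, d), a ∪ d, h(a, b, a)))

Answer: h(h(d ∪ d, b ∪ c ∪ d, h(a, a, c)), b ∪ b ∪ c ∪ d ∪ d ∪ d ∪ h(b, b, b), f(f(c, d, d), a ∪ d, h(a, b, a)))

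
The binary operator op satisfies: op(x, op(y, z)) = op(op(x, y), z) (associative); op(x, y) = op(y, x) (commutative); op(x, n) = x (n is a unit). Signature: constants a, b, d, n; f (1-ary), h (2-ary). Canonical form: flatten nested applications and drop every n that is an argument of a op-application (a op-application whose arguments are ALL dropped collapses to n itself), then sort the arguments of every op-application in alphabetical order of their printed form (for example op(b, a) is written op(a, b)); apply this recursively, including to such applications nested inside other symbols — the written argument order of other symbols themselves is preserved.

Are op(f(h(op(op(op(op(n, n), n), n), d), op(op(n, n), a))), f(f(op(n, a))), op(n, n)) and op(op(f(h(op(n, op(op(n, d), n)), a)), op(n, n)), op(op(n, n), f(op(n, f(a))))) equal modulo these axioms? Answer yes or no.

Left:  op(f(h(op(op(op(op(n, n), n), n), d), op(op(n, n), a))), f(f(op(n, a))), op(n, n))
  Un-nest:  op(f(h(op(op(op(op(n, n), n), n), d), op(op(n, n), a))), f(f(op(n, a))), n, n)
  Canonicalize subterm:  f(h(op(op(op(op(n, n), n), n), d), op(op(n, n), a)))  →  f(h(d, a))
  Simplify inside:  f(f(op(n, a)))  →  f(f(a))
  Units out:  drop n (×2)
  Sort:  op(f(f(a)), f(h(d, a)))
Right:  op(op(f(h(op(n, op(op(n, d), n)), a)), op(n, n)), op(op(n, n), f(op(n, f(a)))))
  Un-nest:  op(f(h(op(n, op(op(n, d), n)), a)), n, n, n, n, f(op(n, f(a))))
  Canonicalize subterm:  f(h(op(n, op(op(n, d), n)), a))  →  f(h(d, a))
  Inside:  f(op(n, f(a)))  →  f(f(a))
  Unit:  drop n (×4)
  Sort:  op(f(f(a)), f(h(d, a)))

Answer: yes — both canonical forms are op(f(f(a)), f(h(d, a)))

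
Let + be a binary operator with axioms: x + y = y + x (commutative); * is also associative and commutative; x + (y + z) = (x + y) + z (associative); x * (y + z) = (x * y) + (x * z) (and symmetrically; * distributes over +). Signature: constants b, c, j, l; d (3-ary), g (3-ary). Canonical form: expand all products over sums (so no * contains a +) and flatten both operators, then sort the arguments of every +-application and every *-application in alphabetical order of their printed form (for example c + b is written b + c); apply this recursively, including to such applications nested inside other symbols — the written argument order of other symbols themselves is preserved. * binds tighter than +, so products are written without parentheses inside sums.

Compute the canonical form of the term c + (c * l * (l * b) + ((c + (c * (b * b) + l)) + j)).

Flatten:  c + b * c * l * l + c + b * b * c + l + j
Sort:  b * b * c + b * c * l * l + c + c + j + l

Answer: b * b * c + b * c * l * l + c + c + j + l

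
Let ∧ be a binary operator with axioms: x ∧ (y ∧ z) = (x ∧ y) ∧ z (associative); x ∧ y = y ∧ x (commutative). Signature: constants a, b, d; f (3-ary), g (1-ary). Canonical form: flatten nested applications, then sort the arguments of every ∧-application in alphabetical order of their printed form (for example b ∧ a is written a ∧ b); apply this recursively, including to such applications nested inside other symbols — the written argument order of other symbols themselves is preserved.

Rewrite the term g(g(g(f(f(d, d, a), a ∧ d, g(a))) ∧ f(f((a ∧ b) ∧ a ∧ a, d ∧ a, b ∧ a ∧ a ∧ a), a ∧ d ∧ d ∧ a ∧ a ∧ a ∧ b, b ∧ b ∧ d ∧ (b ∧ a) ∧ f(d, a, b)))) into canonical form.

Focus inside:  g(f(f(d, d, a), a ∧ d, g(a))) ∧ f(f((a ∧ b) ∧ a ∧ a, d ∧ a, b ∧ a ∧ a ∧ a), a ∧ d ∧ d ∧ a ∧ a ∧ a ∧ b, b ∧ b ∧ d ∧ (b ∧ a) ∧ f(d, a, b))
Inside:  f(f((a ∧ b) ∧ a ∧ a, d ∧ a, b ∧ a ∧ a ∧ a), a ∧ d ∧ d ∧ a ∧ a ∧ a ∧ b, b ∧ b ∧ d ∧ (b ∧ a) ∧ f(d, a, b))  →  f(f(a ∧ a ∧ a ∧ b, a ∧ d, a ∧ a ∧ a ∧ b), a ∧ a ∧ a ∧ a ∧ b ∧ d ∧ d, a ∧ b ∧ b ∧ b ∧ d ∧ f(d, a, b))
Order the arguments:  f(f(a ∧ a ∧ a ∧ b, a ∧ d, a ∧ a ∧ a ∧ b), a ∧ a ∧ a ∧ a ∧ b ∧ d ∧ d, a ∧ b ∧ b ∧ b ∧ d ∧ f(d, a, b)) ∧ g(f(f(d, d, a), a ∧ d, g(a)))
Rebuild:  g(g(f(f(a ∧ a ∧ a ∧ b, a ∧ d, a ∧ a ∧ a ∧ b), a ∧ a ∧ a ∧ a ∧ b ∧ d ∧ d, a ∧ b ∧ b ∧ b ∧ d ∧ f(d, a, b)) ∧ g(f(f(d, d, a), a ∧ d, g(a)))))

Answer: g(g(f(f(a ∧ a ∧ a ∧ b, a ∧ d, a ∧ a ∧ a ∧ b), a ∧ a ∧ a ∧ a ∧ b ∧ d ∧ d, a ∧ b ∧ b ∧ b ∧ d ∧ f(d, a, b)) ∧ g(f(f(d, d, a), a ∧ d, g(a)))))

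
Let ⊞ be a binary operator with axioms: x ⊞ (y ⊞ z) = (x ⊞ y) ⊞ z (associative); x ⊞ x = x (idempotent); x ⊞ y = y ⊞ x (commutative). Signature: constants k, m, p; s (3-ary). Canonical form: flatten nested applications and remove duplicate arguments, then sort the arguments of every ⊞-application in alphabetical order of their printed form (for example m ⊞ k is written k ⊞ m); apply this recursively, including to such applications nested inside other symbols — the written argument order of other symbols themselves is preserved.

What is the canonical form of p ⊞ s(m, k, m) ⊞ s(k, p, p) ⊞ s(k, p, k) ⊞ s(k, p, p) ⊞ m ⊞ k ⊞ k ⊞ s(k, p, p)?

Deduplicate:  drop duplicate s(k, p, p), k, s(k, p, p)
Order the arguments:  k ⊞ m ⊞ p ⊞ s(k, p, k) ⊞ s(k, p, p) ⊞ s(m, k, m)

Answer: k ⊞ m ⊞ p ⊞ s(k, p, k) ⊞ s(k, p, p) ⊞ s(m, k, m)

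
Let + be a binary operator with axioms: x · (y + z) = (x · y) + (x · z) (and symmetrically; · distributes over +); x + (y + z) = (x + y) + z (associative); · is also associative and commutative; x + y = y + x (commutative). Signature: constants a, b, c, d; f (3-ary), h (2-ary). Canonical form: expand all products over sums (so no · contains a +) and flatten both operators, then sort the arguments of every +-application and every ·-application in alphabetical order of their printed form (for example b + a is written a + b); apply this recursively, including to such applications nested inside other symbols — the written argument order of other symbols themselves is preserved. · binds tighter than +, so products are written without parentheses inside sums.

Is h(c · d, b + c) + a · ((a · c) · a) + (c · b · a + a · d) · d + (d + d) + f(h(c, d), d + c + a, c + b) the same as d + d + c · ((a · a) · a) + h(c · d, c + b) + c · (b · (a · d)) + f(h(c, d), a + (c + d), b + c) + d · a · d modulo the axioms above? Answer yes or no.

Left:  h(c · d, b + c) + a · ((a · c) · a) + (c · b · a + a · d) · d + (d + d) + f(h(c, d), d + c + a, c + b)
  Expand products over sums:  h(c · d, b + c) + a · a · a · c + a · b · c · d + a · d · d + d + d + f(h(c, d), a + c + d, b + c)
  Sort:  a · a · a · c + a · b · c · d + a · d · d + d + d + f(h(c, d), a + c + d, b + c) + h(c · d, b + c)
Right:  d + d + c · ((a · a) · a) + h(c · d, c + b) + c · (b · (a · d)) + f(h(c, d), a + (c + d), b + c) + d · a · d
  Flatten:  d + d + a · a · a · c + h(c · d, b + c) + a · b · c · d + f(h(c, d), a + c + d, b + c) + a · d · d
  Sort:  a · a · a · c + a · b · c · d + a · d · d + d + d + f(h(c, d), a + c + d, b + c) + h(c · d, b + c)

Answer: yes — both canonical forms are a · a · a · c + a · b · c · d + a · d · d + d + d + f(h(c, d), a + c + d, b + c) + h(c · d, b + c)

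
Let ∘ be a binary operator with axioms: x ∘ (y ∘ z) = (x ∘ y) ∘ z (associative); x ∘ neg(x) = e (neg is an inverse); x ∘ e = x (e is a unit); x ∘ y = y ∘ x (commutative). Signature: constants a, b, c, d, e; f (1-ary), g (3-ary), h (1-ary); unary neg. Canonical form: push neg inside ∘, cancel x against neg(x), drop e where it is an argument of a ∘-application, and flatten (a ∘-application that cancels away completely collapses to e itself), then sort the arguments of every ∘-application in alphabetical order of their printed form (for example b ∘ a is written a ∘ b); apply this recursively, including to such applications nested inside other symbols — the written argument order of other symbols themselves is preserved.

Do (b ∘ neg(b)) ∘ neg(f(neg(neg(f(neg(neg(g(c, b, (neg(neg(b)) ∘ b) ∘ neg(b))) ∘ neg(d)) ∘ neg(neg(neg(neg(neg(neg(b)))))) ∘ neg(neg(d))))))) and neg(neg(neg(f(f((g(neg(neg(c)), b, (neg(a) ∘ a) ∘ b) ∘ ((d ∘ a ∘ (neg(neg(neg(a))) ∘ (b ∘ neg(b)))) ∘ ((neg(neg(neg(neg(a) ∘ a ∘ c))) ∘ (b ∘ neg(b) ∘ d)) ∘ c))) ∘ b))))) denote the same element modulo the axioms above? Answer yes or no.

Answer: yes — both canonical forms are neg(f(f(b ∘ d ∘ d ∘ g(c, b, b))))

Derivation:
Left:  (b ∘ neg(b)) ∘ neg(f(neg(neg(f(neg(neg(g(c, b, (neg(neg(b)) ∘ b) ∘ neg(b))) ∘ neg(d)) ∘ neg(neg(neg(neg(neg(neg(b)))))) ∘ neg(neg(d)))))))
  Push neg inside:  distribute neg over ∘ and collapse double neg
  Cancel inverse pairs:  b cancels
  Collect terms:  neg(f(f(b ∘ d ∘ d ∘ g(c, b, b))))
Right:  neg(neg(neg(f(f((g(neg(neg(c)), b, (neg(a) ∘ a) ∘ b) ∘ ((d ∘ a ∘ (neg(neg(neg(a))) ∘ (b ∘ neg(b)))) ∘ ((neg(neg(neg(neg(a) ∘ a ∘ c))) ∘ (b ∘ neg(b) ∘ d)) ∘ c))) ∘ b)))))
  Push neg inside:  distribute neg over ∘ and collapse double neg
  Collect:  neg(f(f(b ∘ d ∘ d ∘ g(c, b, b))))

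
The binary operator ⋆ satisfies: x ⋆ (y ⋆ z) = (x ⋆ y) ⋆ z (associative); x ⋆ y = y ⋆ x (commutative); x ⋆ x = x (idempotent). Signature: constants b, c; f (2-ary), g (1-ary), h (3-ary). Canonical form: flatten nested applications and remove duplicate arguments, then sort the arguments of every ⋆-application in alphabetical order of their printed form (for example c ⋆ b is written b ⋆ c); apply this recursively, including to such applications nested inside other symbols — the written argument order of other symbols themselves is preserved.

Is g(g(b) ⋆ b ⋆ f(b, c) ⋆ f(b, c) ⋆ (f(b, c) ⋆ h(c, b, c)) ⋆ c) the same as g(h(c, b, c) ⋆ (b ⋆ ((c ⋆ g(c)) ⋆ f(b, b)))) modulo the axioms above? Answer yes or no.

Left:  g(g(b) ⋆ b ⋆ f(b, c) ⋆ f(b, c) ⋆ (f(b, c) ⋆ h(c, b, c)) ⋆ c)
  Focus inside:  g(b) ⋆ b ⋆ f(b, c) ⋆ f(b, c) ⋆ (f(b, c) ⋆ h(c, b, c)) ⋆ c
  Un-nest:  g(b) ⋆ b ⋆ f(b, c) ⋆ f(b, c) ⋆ f(b, c) ⋆ h(c, b, c) ⋆ c
  Drop duplicates:  drop duplicate f(b, c), f(b, c)
  Sort arguments:  b ⋆ c ⋆ f(b, c) ⋆ g(b) ⋆ h(c, b, c)
  Reassemble:  g(b ⋆ c ⋆ f(b, c) ⋆ g(b) ⋆ h(c, b, c))
Right:  g(h(c, b, c) ⋆ (b ⋆ ((c ⋆ g(c)) ⋆ f(b, b))))
  Work inside:  h(c, b, c) ⋆ (b ⋆ ((c ⋆ g(c)) ⋆ f(b, b)))
  Un-nest:  h(c, b, c) ⋆ b ⋆ c ⋆ g(c) ⋆ f(b, b)
  Sort arguments:  b ⋆ c ⋆ f(b, b) ⋆ g(c) ⋆ h(c, b, c)
  Put back:  g(b ⋆ c ⋆ f(b, b) ⋆ g(c) ⋆ h(c, b, c))

Answer: no — g(b ⋆ c ⋆ f(b, c) ⋆ g(b) ⋆ h(c, b, c)) vs g(b ⋆ c ⋆ f(b, b) ⋆ g(c) ⋆ h(c, b, c))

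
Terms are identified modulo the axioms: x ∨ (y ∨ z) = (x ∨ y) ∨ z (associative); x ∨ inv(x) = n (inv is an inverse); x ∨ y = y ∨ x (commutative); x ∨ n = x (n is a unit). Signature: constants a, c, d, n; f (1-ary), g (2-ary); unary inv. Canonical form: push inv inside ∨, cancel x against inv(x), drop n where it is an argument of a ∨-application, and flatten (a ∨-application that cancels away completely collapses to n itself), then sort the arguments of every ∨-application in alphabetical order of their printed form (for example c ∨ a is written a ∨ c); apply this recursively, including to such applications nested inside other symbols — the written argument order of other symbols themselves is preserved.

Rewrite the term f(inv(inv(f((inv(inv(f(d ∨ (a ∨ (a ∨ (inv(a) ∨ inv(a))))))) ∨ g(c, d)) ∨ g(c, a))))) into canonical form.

Answer: f(f(f(d) ∨ g(c, a) ∨ g(c, d)))

Derivation:
Descend into:  (inv(inv(f(d ∨ (a ∨ (a ∨ (inv(a) ∨ inv(a))))))) ∨ g(c, d)) ∨ g(c, a)
Push inv inside:  distribute inv over ∨ and collapse double inv
Combine occurrences:  f(d) ∨ g(c, d) ∨ g(c, a)
Sort:  f(d) ∨ g(c, a) ∨ g(c, d)
Put back:  f(f(f(d) ∨ g(c, a) ∨ g(c, d)))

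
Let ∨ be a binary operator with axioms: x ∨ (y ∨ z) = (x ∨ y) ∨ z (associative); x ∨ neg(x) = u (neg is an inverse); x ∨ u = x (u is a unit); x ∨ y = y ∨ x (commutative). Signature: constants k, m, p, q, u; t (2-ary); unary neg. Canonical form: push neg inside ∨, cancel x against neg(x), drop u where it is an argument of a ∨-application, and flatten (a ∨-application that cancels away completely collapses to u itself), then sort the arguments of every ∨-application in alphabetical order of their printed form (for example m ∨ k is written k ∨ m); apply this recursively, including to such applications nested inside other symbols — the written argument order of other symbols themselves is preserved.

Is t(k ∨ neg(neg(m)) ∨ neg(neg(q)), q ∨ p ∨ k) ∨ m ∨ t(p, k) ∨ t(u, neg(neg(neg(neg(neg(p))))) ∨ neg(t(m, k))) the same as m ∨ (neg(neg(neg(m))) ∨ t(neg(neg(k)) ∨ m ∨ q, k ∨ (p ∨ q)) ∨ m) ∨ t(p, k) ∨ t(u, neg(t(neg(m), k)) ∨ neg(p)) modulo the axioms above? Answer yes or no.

Answer: no — m ∨ t(k ∨ m ∨ q, k ∨ p ∨ q) ∨ t(p, k) ∨ t(u, neg(p) ∨ neg(t(m, k))) vs m ∨ t(k ∨ m ∨ q, k ∨ p ∨ q) ∨ t(p, k) ∨ t(u, neg(p) ∨ neg(t(neg(m), k)))

Derivation:
Left:  t(k ∨ neg(neg(m)) ∨ neg(neg(q)), q ∨ p ∨ k) ∨ m ∨ t(p, k) ∨ t(u, neg(neg(neg(neg(neg(p))))) ∨ neg(t(m, k)))
  Push neg inside:  distribute neg over ∨ and collapse double neg
  Collect terms:  t(k ∨ m ∨ q, k ∨ p ∨ q) ∨ m ∨ t(p, k) ∨ t(u, neg(p) ∨ neg(t(m, k)))
  Order the arguments:  m ∨ t(k ∨ m ∨ q, k ∨ p ∨ q) ∨ t(p, k) ∨ t(u, neg(p) ∨ neg(t(m, k)))
Right:  m ∨ (neg(neg(neg(m))) ∨ t(neg(neg(k)) ∨ m ∨ q, k ∨ (p ∨ q)) ∨ m) ∨ t(p, k) ∨ t(u, neg(t(neg(m), k)) ∨ neg(p))
  Push neg inside:  distribute neg over ∨ and collapse double neg
  Collect terms:  m ∨ t(k ∨ m ∨ q, k ∨ p ∨ q) ∨ t(p, k) ∨ t(u, neg(p) ∨ neg(t(neg(m), k)))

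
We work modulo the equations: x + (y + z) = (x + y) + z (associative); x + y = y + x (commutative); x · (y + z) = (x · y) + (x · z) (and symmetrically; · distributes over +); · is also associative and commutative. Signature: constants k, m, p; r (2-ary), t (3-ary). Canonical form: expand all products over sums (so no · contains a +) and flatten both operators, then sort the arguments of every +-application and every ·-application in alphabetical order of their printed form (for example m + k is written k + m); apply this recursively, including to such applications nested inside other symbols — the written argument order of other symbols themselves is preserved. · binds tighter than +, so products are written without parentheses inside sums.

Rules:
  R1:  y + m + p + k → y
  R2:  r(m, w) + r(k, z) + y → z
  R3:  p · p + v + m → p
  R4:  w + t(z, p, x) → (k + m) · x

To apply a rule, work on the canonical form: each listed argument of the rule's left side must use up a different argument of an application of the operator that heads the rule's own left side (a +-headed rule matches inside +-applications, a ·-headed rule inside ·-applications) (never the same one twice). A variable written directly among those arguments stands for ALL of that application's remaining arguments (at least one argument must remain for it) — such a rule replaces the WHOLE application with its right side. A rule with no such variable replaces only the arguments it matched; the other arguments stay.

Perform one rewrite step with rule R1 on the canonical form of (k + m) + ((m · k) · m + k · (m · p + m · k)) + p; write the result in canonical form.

Canonical form:  k + k · k · m + k · m · m + k · m · p + m + p
Apply R1:  consuming k, m, p;  y := k · k · m + k · m · m + k · m · p
The variable takes the whole remainder — replace the entire application.
Giving:  k · k · m + k · m · m + k · m · p

Answer: k · k · m + k · m · m + k · m · p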